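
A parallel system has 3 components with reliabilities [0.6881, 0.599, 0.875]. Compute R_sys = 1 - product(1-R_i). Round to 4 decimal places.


Components: [0.6881, 0.599, 0.875]
(1 - 0.6881) = 0.3119, running product = 0.3119
(1 - 0.599) = 0.401, running product = 0.1251
(1 - 0.875) = 0.125, running product = 0.0156
Product of (1-R_i) = 0.0156
R_sys = 1 - 0.0156 = 0.9844

0.9844


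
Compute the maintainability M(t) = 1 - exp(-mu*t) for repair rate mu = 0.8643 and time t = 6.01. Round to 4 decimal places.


mu = 0.8643, t = 6.01
mu * t = 0.8643 * 6.01 = 5.1944
exp(-5.1944) = 0.0055
M(t) = 1 - 0.0055
M(t) = 0.9945

0.9945


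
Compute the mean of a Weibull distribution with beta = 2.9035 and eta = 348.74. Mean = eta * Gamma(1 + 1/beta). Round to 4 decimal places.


beta = 2.9035, eta = 348.74
1/beta = 0.3444
1 + 1/beta = 1.3444
Gamma(1.3444) = 0.8917
Mean = 348.74 * 0.8917
Mean = 310.9833

310.9833


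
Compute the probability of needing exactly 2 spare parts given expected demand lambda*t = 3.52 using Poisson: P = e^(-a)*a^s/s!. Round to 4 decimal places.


a = 3.52, s = 2
e^(-a) = e^(-3.52) = 0.0296
a^s = 3.52^2 = 12.3904
s! = 2
P = 0.0296 * 12.3904 / 2
P = 0.1834

0.1834


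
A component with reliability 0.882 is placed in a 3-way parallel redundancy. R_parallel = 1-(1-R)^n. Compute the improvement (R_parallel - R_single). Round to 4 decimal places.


R_single = 0.882, n = 3
1 - R_single = 0.118
(1 - R_single)^n = 0.118^3 = 0.0016
R_parallel = 1 - 0.0016 = 0.9984
Improvement = 0.9984 - 0.882
Improvement = 0.1164

0.1164


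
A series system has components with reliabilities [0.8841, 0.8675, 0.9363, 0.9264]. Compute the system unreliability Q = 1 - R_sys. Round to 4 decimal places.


Components: [0.8841, 0.8675, 0.9363, 0.9264]
After component 1: product = 0.8841
After component 2: product = 0.767
After component 3: product = 0.7181
After component 4: product = 0.6652
R_sys = 0.6652
Q = 1 - 0.6652 = 0.3348

0.3348


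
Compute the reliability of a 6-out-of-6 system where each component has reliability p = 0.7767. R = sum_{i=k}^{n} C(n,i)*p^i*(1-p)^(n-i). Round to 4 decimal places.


k = 6, n = 6, p = 0.7767
i=6: C(6,6)=1 * 0.7767^6 * 0.2233^0 = 0.2195
R = sum of terms = 0.2195

0.2195


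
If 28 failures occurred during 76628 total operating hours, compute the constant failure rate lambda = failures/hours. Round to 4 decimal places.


failures = 28
total_hours = 76628
lambda = 28 / 76628
lambda = 0.0004

0.0004


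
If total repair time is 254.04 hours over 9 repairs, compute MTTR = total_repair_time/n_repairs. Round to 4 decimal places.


total_repair_time = 254.04
n_repairs = 9
MTTR = 254.04 / 9
MTTR = 28.2267

28.2267


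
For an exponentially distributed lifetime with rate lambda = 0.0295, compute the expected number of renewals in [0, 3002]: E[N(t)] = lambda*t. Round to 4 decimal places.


lambda = 0.0295
t = 3002
E[N(t)] = lambda * t
E[N(t)] = 0.0295 * 3002
E[N(t)] = 88.559

88.559


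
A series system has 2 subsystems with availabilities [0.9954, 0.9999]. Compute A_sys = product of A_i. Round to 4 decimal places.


Subsystems: [0.9954, 0.9999]
After subsystem 1 (A=0.9954): product = 0.9954
After subsystem 2 (A=0.9999): product = 0.9953
A_sys = 0.9953

0.9953


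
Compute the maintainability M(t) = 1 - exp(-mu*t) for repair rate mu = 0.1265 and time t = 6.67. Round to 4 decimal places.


mu = 0.1265, t = 6.67
mu * t = 0.1265 * 6.67 = 0.8438
exp(-0.8438) = 0.4301
M(t) = 1 - 0.4301
M(t) = 0.5699

0.5699


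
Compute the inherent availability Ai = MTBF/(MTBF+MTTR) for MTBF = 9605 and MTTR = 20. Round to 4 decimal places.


MTBF = 9605
MTTR = 20
MTBF + MTTR = 9625
Ai = 9605 / 9625
Ai = 0.9979

0.9979


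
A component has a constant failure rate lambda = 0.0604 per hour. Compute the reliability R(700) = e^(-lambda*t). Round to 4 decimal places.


lambda = 0.0604
t = 700
lambda * t = 42.28
R(t) = e^(-42.28)
R(t) = 0.0

0.0


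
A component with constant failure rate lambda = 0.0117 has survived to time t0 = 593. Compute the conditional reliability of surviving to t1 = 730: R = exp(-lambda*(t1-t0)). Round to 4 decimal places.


lambda = 0.0117
t0 = 593, t1 = 730
t1 - t0 = 137
lambda * (t1-t0) = 0.0117 * 137 = 1.6029
R = exp(-1.6029)
R = 0.2013

0.2013


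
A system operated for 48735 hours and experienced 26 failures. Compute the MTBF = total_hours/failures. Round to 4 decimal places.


total_hours = 48735
failures = 26
MTBF = 48735 / 26
MTBF = 1874.4231

1874.4231


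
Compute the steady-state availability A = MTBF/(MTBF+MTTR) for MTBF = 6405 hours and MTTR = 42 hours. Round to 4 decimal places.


MTBF = 6405
MTTR = 42
MTBF + MTTR = 6447
A = 6405 / 6447
A = 0.9935

0.9935


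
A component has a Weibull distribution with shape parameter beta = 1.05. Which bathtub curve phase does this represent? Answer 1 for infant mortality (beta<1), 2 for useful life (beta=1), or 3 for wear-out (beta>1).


beta = 1.05
Compare beta to 1:
beta < 1 => infant mortality (phase 1)
beta = 1 => useful life (phase 2)
beta > 1 => wear-out (phase 3)
Since beta = 1.05, this is wear-out (increasing failure rate)
Phase = 3

3


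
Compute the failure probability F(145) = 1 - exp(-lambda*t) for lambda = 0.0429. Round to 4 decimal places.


lambda = 0.0429, t = 145
lambda * t = 6.2205
exp(-6.2205) = 0.002
F(t) = 1 - 0.002
F(t) = 0.998

0.998


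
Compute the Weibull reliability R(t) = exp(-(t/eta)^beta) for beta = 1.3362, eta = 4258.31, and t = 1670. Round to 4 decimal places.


beta = 1.3362, eta = 4258.31, t = 1670
t/eta = 1670 / 4258.31 = 0.3922
(t/eta)^beta = 0.3922^1.3362 = 0.2863
R(t) = exp(-0.2863)
R(t) = 0.751

0.751


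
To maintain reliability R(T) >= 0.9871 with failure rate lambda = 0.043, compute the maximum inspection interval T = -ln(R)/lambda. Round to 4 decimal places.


R_target = 0.9871
lambda = 0.043
-ln(0.9871) = 0.013
T = 0.013 / 0.043
T = 0.302

0.302


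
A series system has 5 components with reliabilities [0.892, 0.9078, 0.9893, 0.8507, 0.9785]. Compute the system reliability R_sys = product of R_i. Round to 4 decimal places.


Components: [0.892, 0.9078, 0.9893, 0.8507, 0.9785]
After component 1 (R=0.892): product = 0.892
After component 2 (R=0.9078): product = 0.8098
After component 3 (R=0.9893): product = 0.8011
After component 4 (R=0.8507): product = 0.6815
After component 5 (R=0.9785): product = 0.6668
R_sys = 0.6668

0.6668


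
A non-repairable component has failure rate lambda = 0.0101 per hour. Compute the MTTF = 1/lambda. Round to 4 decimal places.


lambda = 0.0101
MTTF = 1 / 0.0101
MTTF = 99.0099

99.0099


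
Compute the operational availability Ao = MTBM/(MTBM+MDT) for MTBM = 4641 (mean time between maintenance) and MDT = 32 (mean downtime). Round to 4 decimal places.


MTBM = 4641
MDT = 32
MTBM + MDT = 4673
Ao = 4641 / 4673
Ao = 0.9932

0.9932


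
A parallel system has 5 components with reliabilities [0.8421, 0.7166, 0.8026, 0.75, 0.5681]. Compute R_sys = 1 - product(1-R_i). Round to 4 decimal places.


Components: [0.8421, 0.7166, 0.8026, 0.75, 0.5681]
(1 - 0.8421) = 0.1579, running product = 0.1579
(1 - 0.7166) = 0.2834, running product = 0.0447
(1 - 0.8026) = 0.1974, running product = 0.0088
(1 - 0.75) = 0.25, running product = 0.0022
(1 - 0.5681) = 0.4319, running product = 0.001
Product of (1-R_i) = 0.001
R_sys = 1 - 0.001 = 0.999

0.999


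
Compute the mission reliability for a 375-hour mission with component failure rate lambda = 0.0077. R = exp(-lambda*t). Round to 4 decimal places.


lambda = 0.0077
mission_time = 375
lambda * t = 0.0077 * 375 = 2.8875
R = exp(-2.8875)
R = 0.0557

0.0557


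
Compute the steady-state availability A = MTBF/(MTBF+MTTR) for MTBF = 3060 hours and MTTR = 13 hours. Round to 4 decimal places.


MTBF = 3060
MTTR = 13
MTBF + MTTR = 3073
A = 3060 / 3073
A = 0.9958

0.9958


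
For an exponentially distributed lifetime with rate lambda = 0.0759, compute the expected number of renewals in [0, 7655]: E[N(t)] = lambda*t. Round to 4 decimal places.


lambda = 0.0759
t = 7655
E[N(t)] = lambda * t
E[N(t)] = 0.0759 * 7655
E[N(t)] = 581.0145

581.0145


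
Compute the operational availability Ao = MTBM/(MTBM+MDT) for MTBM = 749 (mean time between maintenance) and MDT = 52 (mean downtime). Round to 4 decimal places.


MTBM = 749
MDT = 52
MTBM + MDT = 801
Ao = 749 / 801
Ao = 0.9351

0.9351


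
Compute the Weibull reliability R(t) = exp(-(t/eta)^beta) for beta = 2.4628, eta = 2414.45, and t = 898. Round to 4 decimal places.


beta = 2.4628, eta = 2414.45, t = 898
t/eta = 898 / 2414.45 = 0.3719
(t/eta)^beta = 0.3719^2.4628 = 0.0875
R(t) = exp(-0.0875)
R(t) = 0.9162

0.9162


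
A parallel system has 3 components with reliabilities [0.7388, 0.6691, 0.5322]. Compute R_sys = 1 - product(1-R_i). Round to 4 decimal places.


Components: [0.7388, 0.6691, 0.5322]
(1 - 0.7388) = 0.2612, running product = 0.2612
(1 - 0.6691) = 0.3309, running product = 0.0864
(1 - 0.5322) = 0.4678, running product = 0.0404
Product of (1-R_i) = 0.0404
R_sys = 1 - 0.0404 = 0.9596

0.9596


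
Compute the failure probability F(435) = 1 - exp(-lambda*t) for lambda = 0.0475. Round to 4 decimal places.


lambda = 0.0475, t = 435
lambda * t = 20.6625
exp(-20.6625) = 0.0
F(t) = 1 - 0.0
F(t) = 1.0

1.0


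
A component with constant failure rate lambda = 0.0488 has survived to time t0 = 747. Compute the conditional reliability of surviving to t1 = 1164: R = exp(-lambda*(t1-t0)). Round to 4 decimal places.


lambda = 0.0488
t0 = 747, t1 = 1164
t1 - t0 = 417
lambda * (t1-t0) = 0.0488 * 417 = 20.3496
R = exp(-20.3496)
R = 0.0

0.0


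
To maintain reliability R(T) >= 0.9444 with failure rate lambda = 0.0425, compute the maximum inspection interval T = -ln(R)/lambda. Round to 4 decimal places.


R_target = 0.9444
lambda = 0.0425
-ln(0.9444) = 0.0572
T = 0.0572 / 0.0425
T = 1.346

1.346


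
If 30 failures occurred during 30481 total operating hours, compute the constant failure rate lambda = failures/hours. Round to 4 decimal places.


failures = 30
total_hours = 30481
lambda = 30 / 30481
lambda = 0.001

0.001


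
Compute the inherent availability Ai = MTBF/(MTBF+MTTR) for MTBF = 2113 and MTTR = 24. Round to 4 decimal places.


MTBF = 2113
MTTR = 24
MTBF + MTTR = 2137
Ai = 2113 / 2137
Ai = 0.9888

0.9888


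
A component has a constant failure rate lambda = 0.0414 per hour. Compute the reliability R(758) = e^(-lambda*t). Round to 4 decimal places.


lambda = 0.0414
t = 758
lambda * t = 31.3812
R(t) = e^(-31.3812)
R(t) = 0.0

0.0


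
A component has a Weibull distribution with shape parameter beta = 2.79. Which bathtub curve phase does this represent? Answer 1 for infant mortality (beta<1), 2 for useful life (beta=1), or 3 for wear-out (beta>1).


beta = 2.79
Compare beta to 1:
beta < 1 => infant mortality (phase 1)
beta = 1 => useful life (phase 2)
beta > 1 => wear-out (phase 3)
Since beta = 2.79, this is wear-out (increasing failure rate)
Phase = 3

3


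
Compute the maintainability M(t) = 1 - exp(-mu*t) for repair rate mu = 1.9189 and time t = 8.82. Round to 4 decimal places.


mu = 1.9189, t = 8.82
mu * t = 1.9189 * 8.82 = 16.9247
exp(-16.9247) = 0.0
M(t) = 1 - 0.0
M(t) = 1.0

1.0


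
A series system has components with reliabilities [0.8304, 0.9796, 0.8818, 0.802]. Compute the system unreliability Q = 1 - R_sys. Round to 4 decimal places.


Components: [0.8304, 0.9796, 0.8818, 0.802]
After component 1: product = 0.8304
After component 2: product = 0.8135
After component 3: product = 0.7173
After component 4: product = 0.5753
R_sys = 0.5753
Q = 1 - 0.5753 = 0.4247

0.4247


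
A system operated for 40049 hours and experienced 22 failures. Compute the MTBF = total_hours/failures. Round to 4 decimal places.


total_hours = 40049
failures = 22
MTBF = 40049 / 22
MTBF = 1820.4091

1820.4091


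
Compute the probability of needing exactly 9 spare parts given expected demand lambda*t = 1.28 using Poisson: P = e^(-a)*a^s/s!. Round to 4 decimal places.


a = 1.28, s = 9
e^(-a) = e^(-1.28) = 0.278
a^s = 1.28^9 = 9.2234
s! = 362880
P = 0.278 * 9.2234 / 362880
P = 0.0

0.0


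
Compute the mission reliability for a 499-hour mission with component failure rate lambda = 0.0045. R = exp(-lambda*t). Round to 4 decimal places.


lambda = 0.0045
mission_time = 499
lambda * t = 0.0045 * 499 = 2.2455
R = exp(-2.2455)
R = 0.1059

0.1059


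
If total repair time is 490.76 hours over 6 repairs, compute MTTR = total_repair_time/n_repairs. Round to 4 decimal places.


total_repair_time = 490.76
n_repairs = 6
MTTR = 490.76 / 6
MTTR = 81.7933

81.7933


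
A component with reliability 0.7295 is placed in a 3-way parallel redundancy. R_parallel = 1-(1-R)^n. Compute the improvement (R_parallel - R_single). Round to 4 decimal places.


R_single = 0.7295, n = 3
1 - R_single = 0.2705
(1 - R_single)^n = 0.2705^3 = 0.0198
R_parallel = 1 - 0.0198 = 0.9802
Improvement = 0.9802 - 0.7295
Improvement = 0.2507

0.2507


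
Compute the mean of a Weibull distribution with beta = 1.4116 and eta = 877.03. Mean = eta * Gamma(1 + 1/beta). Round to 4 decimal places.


beta = 1.4116, eta = 877.03
1/beta = 0.7084
1 + 1/beta = 1.7084
Gamma(1.7084) = 0.9103
Mean = 877.03 * 0.9103
Mean = 798.3257

798.3257


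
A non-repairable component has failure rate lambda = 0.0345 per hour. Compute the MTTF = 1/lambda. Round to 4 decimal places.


lambda = 0.0345
MTTF = 1 / 0.0345
MTTF = 28.9855

28.9855


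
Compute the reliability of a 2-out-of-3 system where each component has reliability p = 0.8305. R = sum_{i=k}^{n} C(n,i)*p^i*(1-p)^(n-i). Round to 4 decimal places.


k = 2, n = 3, p = 0.8305
i=2: C(3,2)=3 * 0.8305^2 * 0.1695^1 = 0.3507
i=3: C(3,3)=1 * 0.8305^3 * 0.1695^0 = 0.5728
R = sum of terms = 0.9235

0.9235


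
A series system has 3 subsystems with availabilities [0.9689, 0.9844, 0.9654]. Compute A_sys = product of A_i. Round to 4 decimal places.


Subsystems: [0.9689, 0.9844, 0.9654]
After subsystem 1 (A=0.9689): product = 0.9689
After subsystem 2 (A=0.9844): product = 0.9538
After subsystem 3 (A=0.9654): product = 0.9208
A_sys = 0.9208

0.9208


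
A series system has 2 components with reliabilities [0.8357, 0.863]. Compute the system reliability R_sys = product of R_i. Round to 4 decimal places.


Components: [0.8357, 0.863]
After component 1 (R=0.8357): product = 0.8357
After component 2 (R=0.863): product = 0.7212
R_sys = 0.7212

0.7212


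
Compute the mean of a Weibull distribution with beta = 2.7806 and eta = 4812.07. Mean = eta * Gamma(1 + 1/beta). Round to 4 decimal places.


beta = 2.7806, eta = 4812.07
1/beta = 0.3596
1 + 1/beta = 1.3596
Gamma(1.3596) = 0.8902
Mean = 4812.07 * 0.8902
Mean = 4283.7921

4283.7921


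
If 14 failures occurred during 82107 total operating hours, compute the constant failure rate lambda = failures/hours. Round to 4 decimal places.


failures = 14
total_hours = 82107
lambda = 14 / 82107
lambda = 0.0002

0.0002


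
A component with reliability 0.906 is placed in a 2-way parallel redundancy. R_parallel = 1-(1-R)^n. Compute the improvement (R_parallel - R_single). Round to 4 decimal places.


R_single = 0.906, n = 2
1 - R_single = 0.094
(1 - R_single)^n = 0.094^2 = 0.0088
R_parallel = 1 - 0.0088 = 0.9912
Improvement = 0.9912 - 0.906
Improvement = 0.0852

0.0852


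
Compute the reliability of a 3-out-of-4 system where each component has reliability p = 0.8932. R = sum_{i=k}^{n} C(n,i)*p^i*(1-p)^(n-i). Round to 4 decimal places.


k = 3, n = 4, p = 0.8932
i=3: C(4,3)=4 * 0.8932^3 * 0.1068^1 = 0.3044
i=4: C(4,4)=1 * 0.8932^4 * 0.1068^0 = 0.6365
R = sum of terms = 0.9409

0.9409


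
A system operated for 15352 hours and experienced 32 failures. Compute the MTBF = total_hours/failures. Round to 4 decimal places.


total_hours = 15352
failures = 32
MTBF = 15352 / 32
MTBF = 479.75

479.75


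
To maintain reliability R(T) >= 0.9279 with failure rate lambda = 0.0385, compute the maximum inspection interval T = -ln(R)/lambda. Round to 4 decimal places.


R_target = 0.9279
lambda = 0.0385
-ln(0.9279) = 0.0748
T = 0.0748 / 0.0385
T = 1.9437

1.9437


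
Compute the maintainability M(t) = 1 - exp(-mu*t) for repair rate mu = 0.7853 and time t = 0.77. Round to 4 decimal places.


mu = 0.7853, t = 0.77
mu * t = 0.7853 * 0.77 = 0.6047
exp(-0.6047) = 0.5462
M(t) = 1 - 0.5462
M(t) = 0.4538

0.4538


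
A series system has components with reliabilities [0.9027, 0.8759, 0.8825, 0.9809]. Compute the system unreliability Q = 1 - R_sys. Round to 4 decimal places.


Components: [0.9027, 0.8759, 0.8825, 0.9809]
After component 1: product = 0.9027
After component 2: product = 0.7907
After component 3: product = 0.6978
After component 4: product = 0.6844
R_sys = 0.6844
Q = 1 - 0.6844 = 0.3156

0.3156


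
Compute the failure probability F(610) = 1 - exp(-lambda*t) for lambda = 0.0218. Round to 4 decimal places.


lambda = 0.0218, t = 610
lambda * t = 13.298
exp(-13.298) = 0.0
F(t) = 1 - 0.0
F(t) = 1.0

1.0


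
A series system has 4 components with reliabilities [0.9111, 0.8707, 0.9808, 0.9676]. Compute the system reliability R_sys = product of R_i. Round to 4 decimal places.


Components: [0.9111, 0.8707, 0.9808, 0.9676]
After component 1 (R=0.9111): product = 0.9111
After component 2 (R=0.8707): product = 0.7933
After component 3 (R=0.9808): product = 0.7781
After component 4 (R=0.9676): product = 0.7529
R_sys = 0.7529

0.7529


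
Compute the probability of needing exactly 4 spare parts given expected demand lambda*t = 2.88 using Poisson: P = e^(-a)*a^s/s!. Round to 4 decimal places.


a = 2.88, s = 4
e^(-a) = e^(-2.88) = 0.0561
a^s = 2.88^4 = 68.7971
s! = 24
P = 0.0561 * 68.7971 / 24
P = 0.1609

0.1609


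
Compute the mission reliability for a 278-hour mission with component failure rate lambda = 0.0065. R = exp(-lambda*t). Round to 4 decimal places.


lambda = 0.0065
mission_time = 278
lambda * t = 0.0065 * 278 = 1.807
R = exp(-1.807)
R = 0.1641

0.1641


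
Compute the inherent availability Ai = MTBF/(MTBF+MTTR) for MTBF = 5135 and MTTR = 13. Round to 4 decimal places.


MTBF = 5135
MTTR = 13
MTBF + MTTR = 5148
Ai = 5135 / 5148
Ai = 0.9975

0.9975


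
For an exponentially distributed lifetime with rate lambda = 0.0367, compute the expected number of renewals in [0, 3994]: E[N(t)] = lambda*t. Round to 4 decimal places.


lambda = 0.0367
t = 3994
E[N(t)] = lambda * t
E[N(t)] = 0.0367 * 3994
E[N(t)] = 146.5798

146.5798


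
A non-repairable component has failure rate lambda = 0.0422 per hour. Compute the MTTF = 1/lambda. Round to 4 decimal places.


lambda = 0.0422
MTTF = 1 / 0.0422
MTTF = 23.6967

23.6967


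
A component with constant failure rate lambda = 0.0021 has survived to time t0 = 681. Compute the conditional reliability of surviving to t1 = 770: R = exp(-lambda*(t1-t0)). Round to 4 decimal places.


lambda = 0.0021
t0 = 681, t1 = 770
t1 - t0 = 89
lambda * (t1-t0) = 0.0021 * 89 = 0.1869
R = exp(-0.1869)
R = 0.8295

0.8295


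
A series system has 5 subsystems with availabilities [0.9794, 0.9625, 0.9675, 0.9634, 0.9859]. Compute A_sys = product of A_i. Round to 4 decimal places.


Subsystems: [0.9794, 0.9625, 0.9675, 0.9634, 0.9859]
After subsystem 1 (A=0.9794): product = 0.9794
After subsystem 2 (A=0.9625): product = 0.9427
After subsystem 3 (A=0.9675): product = 0.912
After subsystem 4 (A=0.9634): product = 0.8787
After subsystem 5 (A=0.9859): product = 0.8663
A_sys = 0.8663

0.8663


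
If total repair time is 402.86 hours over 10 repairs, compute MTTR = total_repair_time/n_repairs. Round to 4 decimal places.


total_repair_time = 402.86
n_repairs = 10
MTTR = 402.86 / 10
MTTR = 40.286

40.286


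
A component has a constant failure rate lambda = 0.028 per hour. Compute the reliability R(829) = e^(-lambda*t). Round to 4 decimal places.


lambda = 0.028
t = 829
lambda * t = 23.212
R(t) = e^(-23.212)
R(t) = 0.0

0.0


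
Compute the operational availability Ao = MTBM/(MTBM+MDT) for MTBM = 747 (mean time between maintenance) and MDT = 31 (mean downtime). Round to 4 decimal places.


MTBM = 747
MDT = 31
MTBM + MDT = 778
Ao = 747 / 778
Ao = 0.9602

0.9602


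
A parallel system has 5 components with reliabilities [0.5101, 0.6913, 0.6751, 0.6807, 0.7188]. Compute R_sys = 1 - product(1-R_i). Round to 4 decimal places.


Components: [0.5101, 0.6913, 0.6751, 0.6807, 0.7188]
(1 - 0.5101) = 0.4899, running product = 0.4899
(1 - 0.6913) = 0.3087, running product = 0.1512
(1 - 0.6751) = 0.3249, running product = 0.0491
(1 - 0.6807) = 0.3193, running product = 0.0157
(1 - 0.7188) = 0.2812, running product = 0.0044
Product of (1-R_i) = 0.0044
R_sys = 1 - 0.0044 = 0.9956

0.9956


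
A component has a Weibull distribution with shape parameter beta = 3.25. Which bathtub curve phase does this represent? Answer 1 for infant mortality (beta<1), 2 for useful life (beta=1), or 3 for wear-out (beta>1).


beta = 3.25
Compare beta to 1:
beta < 1 => infant mortality (phase 1)
beta = 1 => useful life (phase 2)
beta > 1 => wear-out (phase 3)
Since beta = 3.25, this is wear-out (increasing failure rate)
Phase = 3

3


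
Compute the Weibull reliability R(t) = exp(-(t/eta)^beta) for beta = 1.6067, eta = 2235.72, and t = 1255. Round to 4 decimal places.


beta = 1.6067, eta = 2235.72, t = 1255
t/eta = 1255 / 2235.72 = 0.5613
(t/eta)^beta = 0.5613^1.6067 = 0.3954
R(t) = exp(-0.3954)
R(t) = 0.6734

0.6734


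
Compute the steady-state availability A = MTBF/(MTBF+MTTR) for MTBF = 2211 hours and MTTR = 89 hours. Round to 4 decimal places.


MTBF = 2211
MTTR = 89
MTBF + MTTR = 2300
A = 2211 / 2300
A = 0.9613

0.9613


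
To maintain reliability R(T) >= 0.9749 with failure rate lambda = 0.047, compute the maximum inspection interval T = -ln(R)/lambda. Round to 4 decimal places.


R_target = 0.9749
lambda = 0.047
-ln(0.9749) = 0.0254
T = 0.0254 / 0.047
T = 0.5409

0.5409


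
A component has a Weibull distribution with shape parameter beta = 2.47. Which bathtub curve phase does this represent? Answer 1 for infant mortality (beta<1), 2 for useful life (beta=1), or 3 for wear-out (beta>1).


beta = 2.47
Compare beta to 1:
beta < 1 => infant mortality (phase 1)
beta = 1 => useful life (phase 2)
beta > 1 => wear-out (phase 3)
Since beta = 2.47, this is wear-out (increasing failure rate)
Phase = 3

3


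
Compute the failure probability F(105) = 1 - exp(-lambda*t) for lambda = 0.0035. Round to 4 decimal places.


lambda = 0.0035, t = 105
lambda * t = 0.3675
exp(-0.3675) = 0.6925
F(t) = 1 - 0.6925
F(t) = 0.3075

0.3075


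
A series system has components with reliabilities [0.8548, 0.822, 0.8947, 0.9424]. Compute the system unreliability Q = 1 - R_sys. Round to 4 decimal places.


Components: [0.8548, 0.822, 0.8947, 0.9424]
After component 1: product = 0.8548
After component 2: product = 0.7026
After component 3: product = 0.6287
After component 4: product = 0.5924
R_sys = 0.5924
Q = 1 - 0.5924 = 0.4076

0.4076


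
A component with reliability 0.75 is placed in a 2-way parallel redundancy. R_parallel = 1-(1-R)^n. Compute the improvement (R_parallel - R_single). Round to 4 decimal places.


R_single = 0.75, n = 2
1 - R_single = 0.25
(1 - R_single)^n = 0.25^2 = 0.0625
R_parallel = 1 - 0.0625 = 0.9375
Improvement = 0.9375 - 0.75
Improvement = 0.1875

0.1875


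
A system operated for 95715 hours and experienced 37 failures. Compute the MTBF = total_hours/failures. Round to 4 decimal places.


total_hours = 95715
failures = 37
MTBF = 95715 / 37
MTBF = 2586.8919

2586.8919


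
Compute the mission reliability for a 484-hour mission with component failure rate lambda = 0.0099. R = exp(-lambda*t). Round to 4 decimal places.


lambda = 0.0099
mission_time = 484
lambda * t = 0.0099 * 484 = 4.7916
R = exp(-4.7916)
R = 0.0083

0.0083


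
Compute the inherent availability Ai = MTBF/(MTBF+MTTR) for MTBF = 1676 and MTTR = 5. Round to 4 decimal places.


MTBF = 1676
MTTR = 5
MTBF + MTTR = 1681
Ai = 1676 / 1681
Ai = 0.997

0.997


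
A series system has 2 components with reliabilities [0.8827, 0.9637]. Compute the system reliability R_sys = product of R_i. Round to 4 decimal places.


Components: [0.8827, 0.9637]
After component 1 (R=0.8827): product = 0.8827
After component 2 (R=0.9637): product = 0.8507
R_sys = 0.8507

0.8507


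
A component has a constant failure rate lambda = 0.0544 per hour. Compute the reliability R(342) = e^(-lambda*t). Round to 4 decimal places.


lambda = 0.0544
t = 342
lambda * t = 18.6048
R(t) = e^(-18.6048)
R(t) = 0.0

0.0


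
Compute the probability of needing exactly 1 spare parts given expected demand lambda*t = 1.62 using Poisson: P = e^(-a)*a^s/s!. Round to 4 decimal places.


a = 1.62, s = 1
e^(-a) = e^(-1.62) = 0.1979
a^s = 1.62^1 = 1.62
s! = 1
P = 0.1979 * 1.62 / 1
P = 0.3206

0.3206


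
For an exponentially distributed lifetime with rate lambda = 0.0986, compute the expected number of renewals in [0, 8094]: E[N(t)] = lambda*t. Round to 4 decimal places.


lambda = 0.0986
t = 8094
E[N(t)] = lambda * t
E[N(t)] = 0.0986 * 8094
E[N(t)] = 798.0684

798.0684


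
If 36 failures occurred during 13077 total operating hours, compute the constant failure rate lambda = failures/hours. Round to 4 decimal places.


failures = 36
total_hours = 13077
lambda = 36 / 13077
lambda = 0.0028

0.0028


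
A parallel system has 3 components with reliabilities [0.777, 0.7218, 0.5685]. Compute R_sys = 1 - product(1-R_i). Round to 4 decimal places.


Components: [0.777, 0.7218, 0.5685]
(1 - 0.777) = 0.223, running product = 0.223
(1 - 0.7218) = 0.2782, running product = 0.062
(1 - 0.5685) = 0.4315, running product = 0.0268
Product of (1-R_i) = 0.0268
R_sys = 1 - 0.0268 = 0.9732

0.9732


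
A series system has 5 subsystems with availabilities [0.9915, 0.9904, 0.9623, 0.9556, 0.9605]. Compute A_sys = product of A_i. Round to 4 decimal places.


Subsystems: [0.9915, 0.9904, 0.9623, 0.9556, 0.9605]
After subsystem 1 (A=0.9915): product = 0.9915
After subsystem 2 (A=0.9904): product = 0.982
After subsystem 3 (A=0.9623): product = 0.945
After subsystem 4 (A=0.9556): product = 0.903
After subsystem 5 (A=0.9605): product = 0.8673
A_sys = 0.8673

0.8673


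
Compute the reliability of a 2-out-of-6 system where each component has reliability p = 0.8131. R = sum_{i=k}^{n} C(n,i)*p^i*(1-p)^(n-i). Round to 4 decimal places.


k = 2, n = 6, p = 0.8131
i=2: C(6,2)=15 * 0.8131^2 * 0.1869^4 = 0.0121
i=3: C(6,3)=20 * 0.8131^3 * 0.1869^3 = 0.0702
i=4: C(6,4)=15 * 0.8131^4 * 0.1869^2 = 0.229
i=5: C(6,5)=6 * 0.8131^5 * 0.1869^1 = 0.3985
i=6: C(6,6)=1 * 0.8131^6 * 0.1869^0 = 0.289
R = sum of terms = 0.9988

0.9988


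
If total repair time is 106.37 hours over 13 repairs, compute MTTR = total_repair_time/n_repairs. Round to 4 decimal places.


total_repair_time = 106.37
n_repairs = 13
MTTR = 106.37 / 13
MTTR = 8.1823

8.1823


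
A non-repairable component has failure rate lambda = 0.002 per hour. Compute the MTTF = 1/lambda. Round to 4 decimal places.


lambda = 0.002
MTTF = 1 / 0.002
MTTF = 500.0

500.0


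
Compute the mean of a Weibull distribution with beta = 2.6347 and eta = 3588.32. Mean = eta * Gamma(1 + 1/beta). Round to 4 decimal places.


beta = 2.6347, eta = 3588.32
1/beta = 0.3795
1 + 1/beta = 1.3795
Gamma(1.3795) = 0.8886
Mean = 3588.32 * 0.8886
Mean = 3188.4738

3188.4738


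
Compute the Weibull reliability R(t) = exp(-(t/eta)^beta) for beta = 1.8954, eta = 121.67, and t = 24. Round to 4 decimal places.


beta = 1.8954, eta = 121.67, t = 24
t/eta = 24 / 121.67 = 0.1973
(t/eta)^beta = 0.1973^1.8954 = 0.0461
R(t) = exp(-0.0461)
R(t) = 0.9549

0.9549


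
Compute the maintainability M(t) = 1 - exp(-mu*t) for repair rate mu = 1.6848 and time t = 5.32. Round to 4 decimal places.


mu = 1.6848, t = 5.32
mu * t = 1.6848 * 5.32 = 8.9631
exp(-8.9631) = 0.0001
M(t) = 1 - 0.0001
M(t) = 0.9999

0.9999


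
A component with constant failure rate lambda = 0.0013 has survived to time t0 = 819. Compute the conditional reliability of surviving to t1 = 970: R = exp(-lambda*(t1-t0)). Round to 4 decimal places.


lambda = 0.0013
t0 = 819, t1 = 970
t1 - t0 = 151
lambda * (t1-t0) = 0.0013 * 151 = 0.1963
R = exp(-0.1963)
R = 0.8218

0.8218


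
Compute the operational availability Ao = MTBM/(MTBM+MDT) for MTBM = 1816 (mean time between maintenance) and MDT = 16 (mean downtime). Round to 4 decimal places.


MTBM = 1816
MDT = 16
MTBM + MDT = 1832
Ao = 1816 / 1832
Ao = 0.9913

0.9913


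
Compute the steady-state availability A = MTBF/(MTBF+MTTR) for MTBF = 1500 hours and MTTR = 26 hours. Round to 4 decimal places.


MTBF = 1500
MTTR = 26
MTBF + MTTR = 1526
A = 1500 / 1526
A = 0.983

0.983


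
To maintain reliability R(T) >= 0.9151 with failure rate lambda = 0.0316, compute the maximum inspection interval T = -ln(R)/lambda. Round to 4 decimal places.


R_target = 0.9151
lambda = 0.0316
-ln(0.9151) = 0.0887
T = 0.0887 / 0.0316
T = 2.8077

2.8077


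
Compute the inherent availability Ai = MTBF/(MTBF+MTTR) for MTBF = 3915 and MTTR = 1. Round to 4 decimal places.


MTBF = 3915
MTTR = 1
MTBF + MTTR = 3916
Ai = 3915 / 3916
Ai = 0.9997

0.9997


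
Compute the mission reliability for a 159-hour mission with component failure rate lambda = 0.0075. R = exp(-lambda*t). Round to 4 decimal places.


lambda = 0.0075
mission_time = 159
lambda * t = 0.0075 * 159 = 1.1925
R = exp(-1.1925)
R = 0.3035

0.3035


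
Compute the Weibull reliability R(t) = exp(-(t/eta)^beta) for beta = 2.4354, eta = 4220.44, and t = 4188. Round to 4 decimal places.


beta = 2.4354, eta = 4220.44, t = 4188
t/eta = 4188 / 4220.44 = 0.9923
(t/eta)^beta = 0.9923^2.4354 = 0.9814
R(t) = exp(-0.9814)
R(t) = 0.3748

0.3748


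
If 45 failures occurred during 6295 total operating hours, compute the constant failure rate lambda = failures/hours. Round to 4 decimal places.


failures = 45
total_hours = 6295
lambda = 45 / 6295
lambda = 0.0071

0.0071


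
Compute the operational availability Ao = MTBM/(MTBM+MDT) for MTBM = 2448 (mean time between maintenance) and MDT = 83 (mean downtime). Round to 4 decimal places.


MTBM = 2448
MDT = 83
MTBM + MDT = 2531
Ao = 2448 / 2531
Ao = 0.9672

0.9672


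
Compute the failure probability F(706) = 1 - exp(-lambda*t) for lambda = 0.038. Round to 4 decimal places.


lambda = 0.038, t = 706
lambda * t = 26.828
exp(-26.828) = 0.0
F(t) = 1 - 0.0
F(t) = 1.0

1.0


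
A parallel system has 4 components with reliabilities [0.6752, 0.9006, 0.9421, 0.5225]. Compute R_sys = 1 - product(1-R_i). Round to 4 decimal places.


Components: [0.6752, 0.9006, 0.9421, 0.5225]
(1 - 0.6752) = 0.3248, running product = 0.3248
(1 - 0.9006) = 0.0994, running product = 0.0323
(1 - 0.9421) = 0.0579, running product = 0.0019
(1 - 0.5225) = 0.4775, running product = 0.0009
Product of (1-R_i) = 0.0009
R_sys = 1 - 0.0009 = 0.9991

0.9991


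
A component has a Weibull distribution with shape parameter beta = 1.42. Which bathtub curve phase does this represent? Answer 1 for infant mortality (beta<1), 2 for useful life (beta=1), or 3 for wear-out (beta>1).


beta = 1.42
Compare beta to 1:
beta < 1 => infant mortality (phase 1)
beta = 1 => useful life (phase 2)
beta > 1 => wear-out (phase 3)
Since beta = 1.42, this is wear-out (increasing failure rate)
Phase = 3

3


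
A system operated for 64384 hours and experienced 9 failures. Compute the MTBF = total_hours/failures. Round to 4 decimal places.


total_hours = 64384
failures = 9
MTBF = 64384 / 9
MTBF = 7153.7778

7153.7778


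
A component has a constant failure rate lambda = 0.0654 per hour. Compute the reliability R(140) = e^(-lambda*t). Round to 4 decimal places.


lambda = 0.0654
t = 140
lambda * t = 9.156
R(t) = e^(-9.156)
R(t) = 0.0001

0.0001


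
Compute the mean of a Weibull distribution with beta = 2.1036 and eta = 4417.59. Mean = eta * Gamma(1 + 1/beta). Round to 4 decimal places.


beta = 2.1036, eta = 4417.59
1/beta = 0.4754
1 + 1/beta = 1.4754
Gamma(1.4754) = 0.8857
Mean = 4417.59 * 0.8857
Mean = 3912.5879

3912.5879


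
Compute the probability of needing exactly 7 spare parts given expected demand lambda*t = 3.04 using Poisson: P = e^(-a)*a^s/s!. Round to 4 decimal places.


a = 3.04, s = 7
e^(-a) = e^(-3.04) = 0.0478
a^s = 3.04^7 = 2399.4687
s! = 5040
P = 0.0478 * 2399.4687 / 5040
P = 0.0228

0.0228


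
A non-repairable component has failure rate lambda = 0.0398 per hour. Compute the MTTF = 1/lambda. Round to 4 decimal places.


lambda = 0.0398
MTTF = 1 / 0.0398
MTTF = 25.1256

25.1256


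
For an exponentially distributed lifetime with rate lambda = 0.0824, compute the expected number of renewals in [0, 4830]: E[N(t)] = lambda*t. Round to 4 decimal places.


lambda = 0.0824
t = 4830
E[N(t)] = lambda * t
E[N(t)] = 0.0824 * 4830
E[N(t)] = 397.992

397.992


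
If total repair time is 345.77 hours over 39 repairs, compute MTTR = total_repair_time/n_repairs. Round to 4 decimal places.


total_repair_time = 345.77
n_repairs = 39
MTTR = 345.77 / 39
MTTR = 8.8659

8.8659


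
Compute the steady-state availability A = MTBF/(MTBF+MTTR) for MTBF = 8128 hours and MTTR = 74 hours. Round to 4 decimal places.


MTBF = 8128
MTTR = 74
MTBF + MTTR = 8202
A = 8128 / 8202
A = 0.991

0.991


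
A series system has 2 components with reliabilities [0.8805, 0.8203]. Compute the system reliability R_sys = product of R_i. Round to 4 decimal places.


Components: [0.8805, 0.8203]
After component 1 (R=0.8805): product = 0.8805
After component 2 (R=0.8203): product = 0.7223
R_sys = 0.7223

0.7223


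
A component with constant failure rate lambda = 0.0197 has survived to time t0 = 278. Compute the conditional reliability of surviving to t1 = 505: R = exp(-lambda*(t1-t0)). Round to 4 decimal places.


lambda = 0.0197
t0 = 278, t1 = 505
t1 - t0 = 227
lambda * (t1-t0) = 0.0197 * 227 = 4.4719
R = exp(-4.4719)
R = 0.0114

0.0114


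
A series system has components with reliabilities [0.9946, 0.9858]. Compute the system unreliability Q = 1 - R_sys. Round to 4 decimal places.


Components: [0.9946, 0.9858]
After component 1: product = 0.9946
After component 2: product = 0.9805
R_sys = 0.9805
Q = 1 - 0.9805 = 0.0195

0.0195


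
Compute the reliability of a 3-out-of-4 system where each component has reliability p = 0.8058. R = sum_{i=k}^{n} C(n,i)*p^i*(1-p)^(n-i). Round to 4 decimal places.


k = 3, n = 4, p = 0.8058
i=3: C(4,3)=4 * 0.8058^3 * 0.1942^1 = 0.4064
i=4: C(4,4)=1 * 0.8058^4 * 0.1942^0 = 0.4216
R = sum of terms = 0.828

0.828


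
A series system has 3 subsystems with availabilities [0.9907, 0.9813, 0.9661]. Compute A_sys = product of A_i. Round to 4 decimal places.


Subsystems: [0.9907, 0.9813, 0.9661]
After subsystem 1 (A=0.9907): product = 0.9907
After subsystem 2 (A=0.9813): product = 0.9722
After subsystem 3 (A=0.9661): product = 0.9392
A_sys = 0.9392

0.9392


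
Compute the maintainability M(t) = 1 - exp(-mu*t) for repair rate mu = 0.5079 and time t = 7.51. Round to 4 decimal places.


mu = 0.5079, t = 7.51
mu * t = 0.5079 * 7.51 = 3.8143
exp(-3.8143) = 0.0221
M(t) = 1 - 0.0221
M(t) = 0.9779

0.9779


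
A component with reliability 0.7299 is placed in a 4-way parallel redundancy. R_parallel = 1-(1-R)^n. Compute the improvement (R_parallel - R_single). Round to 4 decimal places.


R_single = 0.7299, n = 4
1 - R_single = 0.2701
(1 - R_single)^n = 0.2701^4 = 0.0053
R_parallel = 1 - 0.0053 = 0.9947
Improvement = 0.9947 - 0.7299
Improvement = 0.2648

0.2648


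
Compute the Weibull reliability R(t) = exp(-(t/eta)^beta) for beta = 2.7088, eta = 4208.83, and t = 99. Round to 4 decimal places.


beta = 2.7088, eta = 4208.83, t = 99
t/eta = 99 / 4208.83 = 0.0235
(t/eta)^beta = 0.0235^2.7088 = 0.0
R(t) = exp(-0.0)
R(t) = 1.0

1.0


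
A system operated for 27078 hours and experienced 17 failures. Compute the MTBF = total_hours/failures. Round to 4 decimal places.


total_hours = 27078
failures = 17
MTBF = 27078 / 17
MTBF = 1592.8235

1592.8235


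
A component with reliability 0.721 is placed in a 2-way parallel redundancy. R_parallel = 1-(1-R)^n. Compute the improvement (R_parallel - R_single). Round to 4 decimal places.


R_single = 0.721, n = 2
1 - R_single = 0.279
(1 - R_single)^n = 0.279^2 = 0.0778
R_parallel = 1 - 0.0778 = 0.9222
Improvement = 0.9222 - 0.721
Improvement = 0.2012

0.2012


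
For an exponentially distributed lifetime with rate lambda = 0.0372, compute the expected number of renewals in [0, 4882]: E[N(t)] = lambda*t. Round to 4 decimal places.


lambda = 0.0372
t = 4882
E[N(t)] = lambda * t
E[N(t)] = 0.0372 * 4882
E[N(t)] = 181.6104

181.6104


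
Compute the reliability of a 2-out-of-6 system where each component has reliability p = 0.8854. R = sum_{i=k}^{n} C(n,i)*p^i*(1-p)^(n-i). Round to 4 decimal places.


k = 2, n = 6, p = 0.8854
i=2: C(6,2)=15 * 0.8854^2 * 0.1146^4 = 0.002
i=3: C(6,3)=20 * 0.8854^3 * 0.1146^3 = 0.0209
i=4: C(6,4)=15 * 0.8854^4 * 0.1146^2 = 0.1211
i=5: C(6,5)=6 * 0.8854^5 * 0.1146^1 = 0.3741
i=6: C(6,6)=1 * 0.8854^6 * 0.1146^0 = 0.4818
R = sum of terms = 0.9999

0.9999


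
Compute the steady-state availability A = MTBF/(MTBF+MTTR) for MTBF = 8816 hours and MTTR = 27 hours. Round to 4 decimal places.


MTBF = 8816
MTTR = 27
MTBF + MTTR = 8843
A = 8816 / 8843
A = 0.9969

0.9969


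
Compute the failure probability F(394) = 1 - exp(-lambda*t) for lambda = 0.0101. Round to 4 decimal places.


lambda = 0.0101, t = 394
lambda * t = 3.9794
exp(-3.9794) = 0.0187
F(t) = 1 - 0.0187
F(t) = 0.9813

0.9813


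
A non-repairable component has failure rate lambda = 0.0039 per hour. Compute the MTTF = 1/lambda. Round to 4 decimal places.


lambda = 0.0039
MTTF = 1 / 0.0039
MTTF = 256.4103

256.4103


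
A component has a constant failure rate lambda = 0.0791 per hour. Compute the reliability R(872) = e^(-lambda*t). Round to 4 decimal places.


lambda = 0.0791
t = 872
lambda * t = 68.9752
R(t) = e^(-68.9752)
R(t) = 0.0

0.0


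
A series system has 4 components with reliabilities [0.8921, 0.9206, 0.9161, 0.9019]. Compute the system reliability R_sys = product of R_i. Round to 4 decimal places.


Components: [0.8921, 0.9206, 0.9161, 0.9019]
After component 1 (R=0.8921): product = 0.8921
After component 2 (R=0.9206): product = 0.8213
After component 3 (R=0.9161): product = 0.7524
After component 4 (R=0.9019): product = 0.6786
R_sys = 0.6786

0.6786


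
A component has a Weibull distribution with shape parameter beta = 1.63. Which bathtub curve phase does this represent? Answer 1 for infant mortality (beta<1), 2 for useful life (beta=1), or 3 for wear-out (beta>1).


beta = 1.63
Compare beta to 1:
beta < 1 => infant mortality (phase 1)
beta = 1 => useful life (phase 2)
beta > 1 => wear-out (phase 3)
Since beta = 1.63, this is wear-out (increasing failure rate)
Phase = 3

3


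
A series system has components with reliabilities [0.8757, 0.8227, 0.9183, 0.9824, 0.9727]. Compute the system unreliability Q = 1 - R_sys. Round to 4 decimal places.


Components: [0.8757, 0.8227, 0.9183, 0.9824, 0.9727]
After component 1: product = 0.8757
After component 2: product = 0.7204
After component 3: product = 0.6616
After component 4: product = 0.6499
After component 5: product = 0.6322
R_sys = 0.6322
Q = 1 - 0.6322 = 0.3678

0.3678


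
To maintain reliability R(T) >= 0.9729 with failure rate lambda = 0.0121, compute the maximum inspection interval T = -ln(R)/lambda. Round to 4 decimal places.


R_target = 0.9729
lambda = 0.0121
-ln(0.9729) = 0.0275
T = 0.0275 / 0.0121
T = 2.2706

2.2706


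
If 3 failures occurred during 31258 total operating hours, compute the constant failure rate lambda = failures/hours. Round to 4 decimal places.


failures = 3
total_hours = 31258
lambda = 3 / 31258
lambda = 0.0001

0.0001
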